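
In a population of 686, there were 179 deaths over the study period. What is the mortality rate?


Mortality rate = 179 / 686 = 0.260933 ≈ 0.2609

0.2609


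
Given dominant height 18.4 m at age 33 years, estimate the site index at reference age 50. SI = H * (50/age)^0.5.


50/33 = 1.51515
(1.51515)^0.5 = 1.23091
SI = 18.4 * 1.23091 = 22.6487 ≈ 22.6 m

22.6 m


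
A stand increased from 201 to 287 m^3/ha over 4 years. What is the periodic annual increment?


PAI = (V2 - V1) / period = (287 - 201) / 4 = 86 / 4 = 21.50 m^3/ha/yr

21.50 m^3/ha/yr


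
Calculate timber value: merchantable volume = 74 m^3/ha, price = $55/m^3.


Value = 74 * 55 = $4070/ha

$4070/ha


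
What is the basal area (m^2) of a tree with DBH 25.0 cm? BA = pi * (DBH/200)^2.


D/200 = 25.0/200 = 0.125 m
(D/200)^2 = 0.125^2 = 0.015625
BA = 3.141593 * 0.015625 = 0.0490874 ≈ 0.0491 m^2

0.0491 m^2


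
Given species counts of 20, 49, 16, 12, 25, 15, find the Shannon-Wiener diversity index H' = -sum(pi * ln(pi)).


Total N = 20 + 49 + 16 + 12 + 25 + 15 = 137
Per-species terms:
  p = 20/137 = 0.145985; ln(p) = -1.924251; p*ln(p) = 0.145985 * (-1.924251) = -0.280912
  p = 49/137 = 0.357664; ln(p) = -1.028161; p*ln(p) = 0.357664 * (-1.028161) = -0.367736
  p = 16/137 = 0.116788; ln(p) = -2.147395; p*ln(p) = 0.116788 * (-2.147395) = -0.250790
  p = 12/137 = 0.087591; ln(p) = -2.435077; p*ln(p) = 0.087591 * (-2.435077) = -0.213291
  p = 25/137 = 0.182482; ln(p) = -1.701104; p*ln(p) = 0.182482 * (-1.701104) = -0.310421
  p = 15/137 = 0.109489; ln(p) = -2.211931; p*ln(p) = 0.109489 * (-2.211931) = -0.242182
sum(p*ln(p)) = (-0.280912) + (-0.367736) + (-0.250790) + (-0.213291) + (-0.310421) + (-0.242182) = -1.665332
H' = -(-1.665332) = 1.665332 ≈ 1.6653

1.6653


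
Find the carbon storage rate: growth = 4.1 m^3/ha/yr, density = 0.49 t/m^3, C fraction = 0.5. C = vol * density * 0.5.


C = 4.1 * 0.49 * 0.5 = 1.0045 ≈ 1.00 t C/ha/yr

1.00 t C/ha/yr


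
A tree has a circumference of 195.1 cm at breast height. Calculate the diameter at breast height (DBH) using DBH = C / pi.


DBH = C / pi = 195.1 / 3.141593 = 62.1023 ≈ 62.10 cm

62.10 cm


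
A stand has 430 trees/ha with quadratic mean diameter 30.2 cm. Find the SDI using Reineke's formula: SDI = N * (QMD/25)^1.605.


QMD/25 = 30.2/25 = 1.208
(1.208)^1.605 = exp(1.605 * ln(1.208)) = exp(1.605 * 0.188966) = exp(0.303290) = 1.35431
SDI = 430 * 1.35431 = 582.353 ≈ 582

582


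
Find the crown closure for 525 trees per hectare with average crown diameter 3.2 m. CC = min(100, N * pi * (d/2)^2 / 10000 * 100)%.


(d/2)^2 = (3.2/2)^2 = 1.6^2 = 2.56
Crown area = 3.141593 * 2.56 = 8.04248 m^2
N * area / 10000 * 100 = 525 * 8.04248 / 10000 * 100 = 42.2230
CC = min(100, 42.2230) = 42.2230 ≈ 42.2%

42.2%


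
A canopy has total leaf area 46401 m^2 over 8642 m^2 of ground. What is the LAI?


LAI = 46401 / 8642 = 5.3692 ≈ 5.37

5.37


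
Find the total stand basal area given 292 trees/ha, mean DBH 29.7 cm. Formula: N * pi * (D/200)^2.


(D/200)^2 = (29.7/200)^2 = 0.1485^2 = 0.02205225
Individual BA = 3.141593 * 0.02205225 = 0.0692792 m^2
Stand BA = 292 * 0.0692792 = 20.2295 ≈ 20.23 m^2/ha

20.23 m^2/ha


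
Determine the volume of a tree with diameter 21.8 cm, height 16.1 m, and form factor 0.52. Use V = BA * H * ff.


(D/200)^2 = (21.8/200)^2 = 0.109^2 = 0.011881
BA = 3.141593 * 0.011881 = 0.0373253 m^2
V = 0.0373253 * 16.1 * 0.52 = 0.312487 ≈ 0.312 m^3

0.312 m^3


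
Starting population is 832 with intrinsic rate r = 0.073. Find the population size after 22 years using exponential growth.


r*t = 0.073 * 22 = 1.606
exp(1.606) = 4.98284
N = 832 * 4.98284 = 4145.72 ≈ 4146

4146


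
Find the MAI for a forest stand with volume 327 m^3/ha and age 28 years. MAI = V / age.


MAI = 327 / 28 = 11.6786 ≈ 11.68 m^3/ha/yr

11.68 m^3/ha/yr


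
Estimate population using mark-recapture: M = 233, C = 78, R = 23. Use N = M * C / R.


N = M * C / R = 233 * 78 / 23 = 18174 / 23 = 790.17 ≈ 790

790 individuals


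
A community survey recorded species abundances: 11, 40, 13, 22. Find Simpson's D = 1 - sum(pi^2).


Total N = 11 + 40 + 13 + 22 = 86
Per-species terms:
  p = 11/86 = 0.127907; p^2 = 0.127907^2 = 0.016360
  p = 40/86 = 0.465116; p^2 = 0.465116^2 = 0.216333
  p = 13/86 = 0.151163; p^2 = 0.151163^2 = 0.022850
  p = 22/86 = 0.255814; p^2 = 0.255814^2 = 0.065441
sum(p^2) = 0.016360 + 0.216333 + 0.022850 + 0.065441 = 0.320984
D = 1 - 0.320984 = 0.679016 ≈ 0.6790

0.6790


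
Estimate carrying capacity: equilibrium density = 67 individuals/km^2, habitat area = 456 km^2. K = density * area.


K = 67 * 456 = 30552 individuals

30552 individuals


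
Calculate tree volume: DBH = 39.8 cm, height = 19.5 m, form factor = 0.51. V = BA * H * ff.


(D/200)^2 = (39.8/200)^2 = 0.199^2 = 0.039601
BA = 3.141593 * 0.039601 = 0.124410 m^2
V = 0.124410 * 19.5 * 0.51 = 1.23726 ≈ 1.237 m^3

1.237 m^3


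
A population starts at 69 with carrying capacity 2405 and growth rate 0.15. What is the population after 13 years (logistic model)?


(K - N0)/N0 = (2405 - 69)/69 = 2336/69 = 33.8551
r*t = 0.15 * 13 = 1.95; exp(-1.95) = 0.142274
33.8551 * 0.142274 = 4.81670
1 + 4.81670 = 5.81670
N = 2405 / 5.81670 = 413.465 ≈ 413

413


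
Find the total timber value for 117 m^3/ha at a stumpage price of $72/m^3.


Value = 117 * 72 = $8424/ha

$8424/ha


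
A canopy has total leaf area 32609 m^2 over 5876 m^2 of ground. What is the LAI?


LAI = 32609 / 5876 = 5.5495 ≈ 5.55

5.55


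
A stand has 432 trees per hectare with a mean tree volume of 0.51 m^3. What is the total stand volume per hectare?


V_stand = 432 * 0.51 = 220.32 ≈ 220.3 m^3/ha

220.3 m^3/ha


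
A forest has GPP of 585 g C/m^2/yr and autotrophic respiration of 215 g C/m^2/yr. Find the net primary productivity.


NPP = GPP - Ra = 585 - 215 = 370 g C/m^2/yr

370 g C/m^2/yr


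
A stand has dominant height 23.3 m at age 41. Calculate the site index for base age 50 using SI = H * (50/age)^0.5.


50/41 = 1.21951
(1.21951)^0.5 = 1.10431
SI = 23.3 * 1.10431 = 25.7304 ≈ 25.7 m

25.7 m


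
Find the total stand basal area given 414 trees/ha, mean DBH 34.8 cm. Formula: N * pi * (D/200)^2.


(D/200)^2 = (34.8/200)^2 = 0.174^2 = 0.030276
Individual BA = 3.141593 * 0.030276 = 0.0951149 m^2
Stand BA = 414 * 0.0951149 = 39.3776 ≈ 39.38 m^2/ha

39.38 m^2/ha


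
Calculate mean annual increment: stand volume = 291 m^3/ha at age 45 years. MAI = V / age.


MAI = 291 / 45 = 6.4667 ≈ 6.47 m^3/ha/yr

6.47 m^3/ha/yr


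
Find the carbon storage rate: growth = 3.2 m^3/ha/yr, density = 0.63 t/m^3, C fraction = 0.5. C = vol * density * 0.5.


C = 3.2 * 0.63 * 0.5 = 1.008 ≈ 1.01 t C/ha/yr

1.01 t C/ha/yr


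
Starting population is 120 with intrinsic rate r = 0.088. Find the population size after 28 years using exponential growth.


r*t = 0.088 * 28 = 2.464
exp(2.464) = 11.7517
N = 120 * 11.7517 = 1410.20 ≈ 1410

1410


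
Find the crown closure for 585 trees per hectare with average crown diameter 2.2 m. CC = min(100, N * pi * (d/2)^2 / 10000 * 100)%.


(d/2)^2 = (2.2/2)^2 = 1.1^2 = 1.21
Crown area = 3.141593 * 1.21 = 3.80133 m^2
N * area / 10000 * 100 = 585 * 3.80133 / 10000 * 100 = 22.2378
CC = min(100, 22.2378) = 22.2378 ≈ 22.2%

22.2%


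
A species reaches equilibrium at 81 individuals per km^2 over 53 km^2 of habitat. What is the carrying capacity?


K = 81 * 53 = 4293 individuals

4293 individuals


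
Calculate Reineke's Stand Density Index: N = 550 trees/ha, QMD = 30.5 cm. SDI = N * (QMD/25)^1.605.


QMD/25 = 30.5/25 = 1.22
(1.22)^1.605 = exp(1.605 * ln(1.22)) = exp(1.605 * 0.198851) = exp(0.319156) = 1.37597
SDI = 550 * 1.37597 = 756.784 ≈ 757

757


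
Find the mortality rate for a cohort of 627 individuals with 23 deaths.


Mortality rate = 23 / 627 = 0.036683 ≈ 0.0367

0.0367


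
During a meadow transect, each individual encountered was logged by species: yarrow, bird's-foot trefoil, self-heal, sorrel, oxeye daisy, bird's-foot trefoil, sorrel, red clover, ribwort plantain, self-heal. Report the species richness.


Total individuals logged = 10
Distinct species (count of individuals): yarrow (1), bird's-foot trefoil (2), self-heal (2), sorrel (2), oxeye daisy (1), red clover (1), ribwort plantain (1)
Species richness = number of distinct species = 7

7


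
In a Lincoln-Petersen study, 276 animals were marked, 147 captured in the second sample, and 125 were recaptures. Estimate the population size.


N = M * C / R = 276 * 147 / 125 = 40572 / 125 = 324.58 ≈ 325

325 individuals


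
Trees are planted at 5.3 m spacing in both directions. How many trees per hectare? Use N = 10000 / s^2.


N = 10000 / 5.3^2 = 10000 / 28.09 = 355.999 ≈ 356 trees/ha

356 trees/ha


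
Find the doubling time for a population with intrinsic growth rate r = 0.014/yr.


td = ln(2) / 0.014 = 0.693147 / 0.014 = 49.5105 ≈ 49.5 years

49.5 years


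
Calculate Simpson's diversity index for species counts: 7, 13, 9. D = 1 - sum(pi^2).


Total N = 7 + 13 + 9 = 29
Per-species terms:
  p = 7/29 = 0.241379; p^2 = 0.241379^2 = 0.058264
  p = 13/29 = 0.448276; p^2 = 0.448276^2 = 0.200951
  p = 9/29 = 0.310345; p^2 = 0.310345^2 = 0.096314
sum(p^2) = 0.058264 + 0.200951 + 0.096314 = 0.355529
D = 1 - 0.355529 = 0.644471 ≈ 0.6445

0.6445


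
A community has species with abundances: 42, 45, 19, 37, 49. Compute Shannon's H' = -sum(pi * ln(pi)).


Total N = 42 + 45 + 19 + 37 + 49 = 192
Per-species terms:
  p = 42/192 = 0.218750; ln(p) = -1.519826; p*ln(p) = 0.218750 * (-1.519826) = -0.332462
  p = 45/192 = 0.234375; ln(p) = -1.450833; p*ln(p) = 0.234375 * (-1.450833) = -0.340039
  p = 19/192 = 0.098958; ln(p) = -2.313060; p*ln(p) = 0.098958 * (-2.313060) = -0.228896
  p = 37/192 = 0.192708; ln(p) = -1.646579; p*ln(p) = 0.192708 * (-1.646579) = -0.317309
  p = 49/192 = 0.255208; ln(p) = -1.365676; p*ln(p) = 0.255208 * (-1.365676) = -0.348531
sum(p*ln(p)) = (-0.332462) + (-0.340039) + (-0.228896) + (-0.317309) + (-0.348531) = -1.567237
H' = -(-1.567237) = 1.567237 ≈ 1.5672

1.5672


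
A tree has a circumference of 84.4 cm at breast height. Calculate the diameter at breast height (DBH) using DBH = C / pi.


DBH = C / pi = 84.4 / 3.141593 = 26.8654 ≈ 26.87 cm

26.87 cm


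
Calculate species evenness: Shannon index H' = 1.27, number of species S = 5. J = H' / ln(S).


ln(5) = 1.60944
J = H' / ln(S) = 1.27 / 1.60944 = 0.789094 ≈ 0.7891

0.7891


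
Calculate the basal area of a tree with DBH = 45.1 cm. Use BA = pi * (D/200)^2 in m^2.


D/200 = 45.1/200 = 0.2255 m
(D/200)^2 = 0.2255^2 = 0.05085025
BA = 3.141593 * 0.05085025 = 0.159751 ≈ 0.1598 m^2

0.1598 m^2


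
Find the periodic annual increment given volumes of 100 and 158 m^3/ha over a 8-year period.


PAI = (V2 - V1) / period = (158 - 100) / 8 = 58 / 8 = 7.25 m^3/ha/yr

7.25 m^3/ha/yr


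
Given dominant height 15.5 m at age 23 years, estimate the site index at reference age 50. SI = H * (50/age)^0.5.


50/23 = 2.17391
(2.17391)^0.5 = 1.47442
SI = 15.5 * 1.47442 = 22.8535 ≈ 22.9 m

22.9 m


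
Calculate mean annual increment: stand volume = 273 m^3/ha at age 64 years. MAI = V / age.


MAI = 273 / 64 = 4.2656 ≈ 4.27 m^3/ha/yr

4.27 m^3/ha/yr


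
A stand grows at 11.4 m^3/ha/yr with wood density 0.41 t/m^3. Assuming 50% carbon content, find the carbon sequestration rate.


C = 11.4 * 0.41 * 0.5 = 2.337 ≈ 2.34 t C/ha/yr

2.34 t C/ha/yr


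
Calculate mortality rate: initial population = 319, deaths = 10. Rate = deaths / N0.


Mortality rate = 10 / 319 = 0.031348 ≈ 0.0313

0.0313


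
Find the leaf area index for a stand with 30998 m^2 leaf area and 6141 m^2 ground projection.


LAI = 30998 / 6141 = 5.0477 ≈ 5.05

5.05


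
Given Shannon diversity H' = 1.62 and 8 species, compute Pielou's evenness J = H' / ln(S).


ln(8) = 2.07944
J = H' / ln(S) = 1.62 / 2.07944 = 0.779056 ≈ 0.7791

0.7791


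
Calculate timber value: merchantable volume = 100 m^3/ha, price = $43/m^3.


Value = 100 * 43 = $4300/ha

$4300/ha


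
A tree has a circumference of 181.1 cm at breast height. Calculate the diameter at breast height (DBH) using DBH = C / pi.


DBH = C / pi = 181.1 / 3.141593 = 57.6459 ≈ 57.65 cm

57.65 cm


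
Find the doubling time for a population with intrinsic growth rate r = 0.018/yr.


td = ln(2) / 0.018 = 0.693147 / 0.018 = 38.5082 ≈ 38.5 years

38.5 years


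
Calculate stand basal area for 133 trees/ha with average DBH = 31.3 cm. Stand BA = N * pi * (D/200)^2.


(D/200)^2 = (31.3/200)^2 = 0.1565^2 = 0.02449225
Individual BA = 3.141593 * 0.02449225 = 0.0769447 m^2
Stand BA = 133 * 0.0769447 = 10.2336 ≈ 10.23 m^2/ha

10.23 m^2/ha


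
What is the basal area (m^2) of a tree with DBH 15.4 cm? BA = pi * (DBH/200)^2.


D/200 = 15.4/200 = 0.077 m
(D/200)^2 = 0.077^2 = 0.005929
BA = 3.141593 * 0.005929 = 0.0186265 ≈ 0.0186 m^2

0.0186 m^2


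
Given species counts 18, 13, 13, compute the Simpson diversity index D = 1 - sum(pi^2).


Total N = 18 + 13 + 13 = 44
Per-species terms:
  p = 18/44 = 0.409091; p^2 = 0.409091^2 = 0.167355
  p = 13/44 = 0.295455; p^2 = 0.295455^2 = 0.087294
  p = 13/44 = 0.295455; p^2 = 0.295455^2 = 0.087294
sum(p^2) = 0.167355 + 0.087294 + 0.087294 = 0.341943
D = 1 - 0.341943 = 0.658057 ≈ 0.6581

0.6581


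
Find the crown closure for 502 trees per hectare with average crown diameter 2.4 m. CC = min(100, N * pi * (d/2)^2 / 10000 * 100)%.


(d/2)^2 = (2.4/2)^2 = 1.2^2 = 1.44
Crown area = 3.141593 * 1.44 = 4.52389 m^2
N * area / 10000 * 100 = 502 * 4.52389 / 10000 * 100 = 22.7099
CC = min(100, 22.7099) = 22.7099 ≈ 22.7%

22.7%


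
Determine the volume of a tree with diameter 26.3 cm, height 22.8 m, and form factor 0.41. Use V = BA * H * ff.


(D/200)^2 = (26.3/200)^2 = 0.1315^2 = 0.01729225
BA = 3.141593 * 0.01729225 = 0.0543252 m^2
V = 0.0543252 * 22.8 * 0.41 = 0.507832 ≈ 0.508 m^3

0.508 m^3


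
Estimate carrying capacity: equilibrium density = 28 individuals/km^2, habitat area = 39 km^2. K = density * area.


K = 28 * 39 = 1092 individuals

1092 individuals


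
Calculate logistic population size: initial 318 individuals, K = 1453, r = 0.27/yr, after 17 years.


(K - N0)/N0 = (1453 - 318)/318 = 1135/318 = 3.56918
r*t = 0.27 * 17 = 4.59; exp(-4.59) = 0.0101529
3.56918 * 0.0101529 = 0.0362375
1 + 0.0362375 = 1.03624
N = 1453 / 1.03624 = 1402.18 ≈ 1402

1402


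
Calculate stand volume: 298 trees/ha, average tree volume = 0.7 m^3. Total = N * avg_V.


V_stand = 298 * 0.7 = 208.6 m^3/ha

208.6 m^3/ha


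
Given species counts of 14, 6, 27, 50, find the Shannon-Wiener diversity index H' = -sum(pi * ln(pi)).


Total N = 14 + 6 + 27 + 50 = 97
Per-species terms:
  p = 14/97 = 0.144330; ln(p) = -1.935653; p*ln(p) = 0.144330 * (-1.935653) = -0.279373
  p = 6/97 = 0.061856; ln(p) = -2.782946; p*ln(p) = 0.061856 * (-2.782946) = -0.172142
  p = 27/97 = 0.278351; ln(p) = -1.278872; p*ln(p) = 0.278351 * (-1.278872) = -0.355975
  p = 50/97 = 0.515464; ln(p) = -0.662688; p*ln(p) = 0.515464 * (-0.662688) = -0.341592
sum(p*ln(p)) = (-0.279373) + (-0.172142) + (-0.355975) + (-0.341592) = -1.149082
H' = -(-1.149082) = 1.149082 ≈ 1.1491

1.1491


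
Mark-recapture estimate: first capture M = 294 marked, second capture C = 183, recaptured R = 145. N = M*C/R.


N = M * C / R = 294 * 183 / 145 = 53802 / 145 = 371.05 ≈ 371

371 individuals


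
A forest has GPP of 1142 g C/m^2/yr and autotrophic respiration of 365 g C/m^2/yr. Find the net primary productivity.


NPP = GPP - Ra = 1142 - 365 = 777 g C/m^2/yr

777 g C/m^2/yr


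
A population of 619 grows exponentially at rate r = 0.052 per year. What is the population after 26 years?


r*t = 0.052 * 26 = 1.352
exp(1.352) = 3.86515
N = 619 * 3.86515 = 2392.53 ≈ 2393

2393


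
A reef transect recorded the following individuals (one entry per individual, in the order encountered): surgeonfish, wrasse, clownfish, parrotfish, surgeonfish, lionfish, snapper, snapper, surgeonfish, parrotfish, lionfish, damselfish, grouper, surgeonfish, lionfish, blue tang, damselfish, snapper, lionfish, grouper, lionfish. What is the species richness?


Total individuals logged = 21
Distinct species (count of individuals): surgeonfish (4), wrasse (1), clownfish (1), parrotfish (2), lionfish (5), snapper (3), damselfish (2), grouper (2), blue tang (1)
Species richness = number of distinct species = 9

9


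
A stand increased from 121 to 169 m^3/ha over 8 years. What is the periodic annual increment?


PAI = (V2 - V1) / period = (169 - 121) / 8 = 48 / 8 = 6.00 m^3/ha/yr

6.00 m^3/ha/yr


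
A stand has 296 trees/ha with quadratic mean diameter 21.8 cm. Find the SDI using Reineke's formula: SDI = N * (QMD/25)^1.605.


QMD/25 = 21.8/25 = 0.872
(0.872)^1.605 = exp(1.605 * ln(0.872)) = exp(1.605 * (-0.136966)) = exp(-0.219830) = 0.802655
SDI = 296 * 0.802655 = 237.586 ≈ 238

238


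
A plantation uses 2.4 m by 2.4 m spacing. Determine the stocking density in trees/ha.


N = 10000 / 2.4^2 = 10000 / 5.76 = 1736.11 ≈ 1736 trees/ha

1736 trees/ha


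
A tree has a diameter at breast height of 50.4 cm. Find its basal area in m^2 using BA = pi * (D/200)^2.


D/200 = 50.4/200 = 0.252 m
(D/200)^2 = 0.252^2 = 0.063504
BA = 3.141593 * 0.063504 = 0.199504 ≈ 0.1995 m^2

0.1995 m^2


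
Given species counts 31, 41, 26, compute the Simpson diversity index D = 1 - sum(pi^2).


Total N = 31 + 41 + 26 = 98
Per-species terms:
  p = 31/98 = 0.316327; p^2 = 0.316327^2 = 0.100063
  p = 41/98 = 0.418367; p^2 = 0.418367^2 = 0.175031
  p = 26/98 = 0.265306; p^2 = 0.265306^2 = 0.070387
sum(p^2) = 0.100063 + 0.175031 + 0.070387 = 0.345481
D = 1 - 0.345481 = 0.654519 ≈ 0.6545

0.6545


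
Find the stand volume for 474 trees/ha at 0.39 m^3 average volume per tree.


V_stand = 474 * 0.39 = 184.86 ≈ 184.9 m^3/ha

184.9 m^3/ha


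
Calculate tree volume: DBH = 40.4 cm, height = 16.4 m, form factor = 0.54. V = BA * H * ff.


(D/200)^2 = (40.4/200)^2 = 0.202^2 = 0.040804
BA = 3.141593 * 0.040804 = 0.128190 m^2
V = 0.128190 * 16.4 * 0.54 = 1.13525 ≈ 1.135 m^3

1.135 m^3


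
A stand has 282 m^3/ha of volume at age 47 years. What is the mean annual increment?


MAI = 282 / 47 = 6.00 m^3/ha/yr

6.00 m^3/ha/yr


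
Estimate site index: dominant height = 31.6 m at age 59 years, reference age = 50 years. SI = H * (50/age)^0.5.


50/59 = 0.847458
(0.847458)^0.5 = 0.920575
SI = 31.6 * 0.920575 = 29.0902 ≈ 29.1 m

29.1 m


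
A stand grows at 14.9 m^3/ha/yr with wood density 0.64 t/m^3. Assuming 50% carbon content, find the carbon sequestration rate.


C = 14.9 * 0.64 * 0.5 = 4.768 ≈ 4.77 t C/ha/yr

4.77 t C/ha/yr


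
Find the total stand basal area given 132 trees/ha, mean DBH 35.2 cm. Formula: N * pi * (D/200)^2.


(D/200)^2 = (35.2/200)^2 = 0.176^2 = 0.030976
Individual BA = 3.141593 * 0.030976 = 0.0973140 m^2
Stand BA = 132 * 0.0973140 = 12.8454 ≈ 12.85 m^2/ha

12.85 m^2/ha


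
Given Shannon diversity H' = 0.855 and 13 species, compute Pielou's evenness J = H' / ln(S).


ln(13) = 2.56495
J = H' / ln(S) = 0.855 / 2.56495 = 0.333340 ≈ 0.3333

0.3333


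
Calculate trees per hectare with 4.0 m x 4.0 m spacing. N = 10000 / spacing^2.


N = 10000 / 4.0^2 = 10000 / 16 = 625.000 ≈ 625 trees/ha

625 trees/ha


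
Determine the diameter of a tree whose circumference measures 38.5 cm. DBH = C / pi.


DBH = C / pi = 38.5 / 3.141593 = 12.2549 ≈ 12.25 cm

12.25 cm


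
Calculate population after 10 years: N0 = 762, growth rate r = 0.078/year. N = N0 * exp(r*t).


r*t = 0.078 * 10 = 0.78
exp(0.78) = 2.18147
N = 762 * 2.18147 = 1662.28 ≈ 1662

1662


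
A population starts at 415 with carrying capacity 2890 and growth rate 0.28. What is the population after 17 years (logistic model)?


(K - N0)/N0 = (2890 - 415)/415 = 2475/415 = 5.96386
r*t = 0.28 * 17 = 4.76; exp(-4.76) = 0.00856561
5.96386 * 0.00856561 = 0.0510841
1 + 0.0510841 = 1.05108
N = 2890 / 1.05108 = 2749.55 ≈ 2750

2750


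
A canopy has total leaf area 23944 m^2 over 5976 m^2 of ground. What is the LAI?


LAI = 23944 / 5976 = 4.0067 ≈ 4.01

4.01


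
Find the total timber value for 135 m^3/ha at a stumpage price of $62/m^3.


Value = 135 * 62 = $8370/ha

$8370/ha


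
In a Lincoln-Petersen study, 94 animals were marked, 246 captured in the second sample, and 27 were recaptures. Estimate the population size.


N = M * C / R = 94 * 246 / 27 = 23124 / 27 = 856.44 ≈ 856

856 individuals


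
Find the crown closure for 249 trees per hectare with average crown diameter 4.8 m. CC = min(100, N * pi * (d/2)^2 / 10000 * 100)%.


(d/2)^2 = (4.8/2)^2 = 2.4^2 = 5.76
Crown area = 3.141593 * 5.76 = 18.0956 m^2
N * area / 10000 * 100 = 249 * 18.0956 / 10000 * 100 = 45.0580
CC = min(100, 45.0580) = 45.0580 ≈ 45.1%

45.1%


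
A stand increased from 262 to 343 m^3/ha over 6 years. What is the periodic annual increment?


PAI = (V2 - V1) / period = (343 - 262) / 6 = 81 / 6 = 13.50 m^3/ha/yr

13.50 m^3/ha/yr


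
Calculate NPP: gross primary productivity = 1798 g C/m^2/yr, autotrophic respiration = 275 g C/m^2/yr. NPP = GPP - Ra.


NPP = GPP - Ra = 1798 - 275 = 1523 g C/m^2/yr

1523 g C/m^2/yr


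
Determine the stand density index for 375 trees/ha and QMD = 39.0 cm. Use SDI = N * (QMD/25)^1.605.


QMD/25 = 39.0/25 = 1.56
(1.56)^1.605 = exp(1.605 * ln(1.56)) = exp(1.605 * 0.444686) = exp(0.713721) = 2.04157
SDI = 375 * 2.04157 = 765.589 ≈ 766

766


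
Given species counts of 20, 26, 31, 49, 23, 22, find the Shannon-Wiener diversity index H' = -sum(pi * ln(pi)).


Total N = 20 + 26 + 31 + 49 + 23 + 22 = 171
Per-species terms:
  p = 20/171 = 0.116959; ln(p) = -2.145932; p*ln(p) = 0.116959 * (-2.145932) = -0.250986
  p = 26/171 = 0.152047; ln(p) = -1.883566; p*ln(p) = 0.152047 * (-1.883566) = -0.286391
  p = 31/171 = 0.181287; ln(p) = -1.707674; p*ln(p) = 0.181287 * (-1.707674) = -0.309579
  p = 49/171 = 0.286550; ln(p) = -1.249842; p*ln(p) = 0.286550 * (-1.249842) = -0.358142
  p = 23/171 = 0.134503; ln(p) = -2.006169; p*ln(p) = 0.134503 * (-2.006169) = -0.269836
  p = 22/171 = 0.128655; ln(p) = -2.050621; p*ln(p) = 0.128655 * (-2.050621) = -0.263823
sum(p*ln(p)) = (-0.250986) + (-0.286391) + (-0.309579) + (-0.358142) + (-0.269836) + (-0.263823) = -1.738757
H' = -(-1.738757) = 1.738757 ≈ 1.7388

1.7388


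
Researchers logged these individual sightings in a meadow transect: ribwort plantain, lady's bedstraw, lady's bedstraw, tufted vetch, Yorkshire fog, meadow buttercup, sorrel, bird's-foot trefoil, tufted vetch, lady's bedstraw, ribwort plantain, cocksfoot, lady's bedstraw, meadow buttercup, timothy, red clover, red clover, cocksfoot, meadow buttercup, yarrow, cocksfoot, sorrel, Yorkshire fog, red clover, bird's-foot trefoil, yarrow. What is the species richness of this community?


Total individuals logged = 26
Distinct species (count of individuals): ribwort plantain (2), lady's bedstraw (4), tufted vetch (2), Yorkshire fog (2), meadow buttercup (3), sorrel (2), bird's-foot trefoil (2), cocksfoot (3), timothy (1), red clover (3), yarrow (2)
Species richness = number of distinct species = 11

11


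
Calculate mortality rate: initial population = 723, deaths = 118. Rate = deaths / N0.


Mortality rate = 118 / 723 = 0.163209 ≈ 0.1632

0.1632


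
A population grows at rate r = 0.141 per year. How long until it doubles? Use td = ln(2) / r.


td = ln(2) / 0.141 = 0.693147 / 0.141 = 4.91594 ≈ 4.9 years

4.9 years


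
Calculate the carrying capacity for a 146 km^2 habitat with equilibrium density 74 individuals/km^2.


K = 74 * 146 = 10804 individuals

10804 individuals


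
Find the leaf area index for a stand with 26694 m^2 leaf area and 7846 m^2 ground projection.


LAI = 26694 / 7846 = 3.4022 ≈ 3.40

3.40


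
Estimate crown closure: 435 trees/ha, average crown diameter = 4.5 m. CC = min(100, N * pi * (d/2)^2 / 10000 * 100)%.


(d/2)^2 = (4.5/2)^2 = 2.25^2 = 5.0625
Crown area = 3.141593 * 5.0625 = 15.9043 m^2
N * area / 10000 * 100 = 435 * 15.9043 / 10000 * 100 = 69.1837
CC = min(100, 69.1837) = 69.1837 ≈ 69.2%

69.2%


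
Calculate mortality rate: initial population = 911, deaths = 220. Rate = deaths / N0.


Mortality rate = 220 / 911 = 0.241493 ≈ 0.2415

0.2415


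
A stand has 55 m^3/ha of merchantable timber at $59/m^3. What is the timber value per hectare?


Value = 55 * 59 = $3245/ha

$3245/ha


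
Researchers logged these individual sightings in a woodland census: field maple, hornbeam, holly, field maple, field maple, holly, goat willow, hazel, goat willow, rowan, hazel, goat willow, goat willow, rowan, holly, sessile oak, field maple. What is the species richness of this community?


Total individuals logged = 17
Distinct species (count of individuals): field maple (4), hornbeam (1), holly (3), goat willow (4), hazel (2), rowan (2), sessile oak (1)
Species richness = number of distinct species = 7

7


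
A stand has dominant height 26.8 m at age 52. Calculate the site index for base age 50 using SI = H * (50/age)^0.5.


50/52 = 0.961538
(0.961538)^0.5 = 0.980580
SI = 26.8 * 0.980580 = 26.2795 ≈ 26.3 m

26.3 m


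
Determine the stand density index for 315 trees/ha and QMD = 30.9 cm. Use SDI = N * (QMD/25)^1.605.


QMD/25 = 30.9/25 = 1.236
(1.236)^1.605 = exp(1.605 * ln(1.236)) = exp(1.605 * 0.211880) = exp(0.340067) = 1.40504
SDI = 315 * 1.40504 = 442.588 ≈ 443

443


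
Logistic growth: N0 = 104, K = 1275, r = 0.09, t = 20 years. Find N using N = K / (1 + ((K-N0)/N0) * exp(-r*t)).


(K - N0)/N0 = (1275 - 104)/104 = 1171/104 = 11.2596
r*t = 0.09 * 20 = 1.8; exp(-1.8) = 0.165299
11.2596 * 0.165299 = 1.86120
1 + 1.86120 = 2.86120
N = 1275 / 2.86120 = 445.617 ≈ 446

446


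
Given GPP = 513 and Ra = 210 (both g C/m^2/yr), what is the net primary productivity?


NPP = GPP - Ra = 513 - 210 = 303 g C/m^2/yr

303 g C/m^2/yr


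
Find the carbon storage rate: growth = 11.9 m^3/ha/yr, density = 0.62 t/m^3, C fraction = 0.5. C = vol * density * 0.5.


C = 11.9 * 0.62 * 0.5 = 3.689 ≈ 3.69 t C/ha/yr

3.69 t C/ha/yr


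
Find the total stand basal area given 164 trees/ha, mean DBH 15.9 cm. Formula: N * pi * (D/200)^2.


(D/200)^2 = (15.9/200)^2 = 0.0795^2 = 0.00632025
Individual BA = 3.141593 * 0.00632025 = 0.0198557 m^2
Stand BA = 164 * 0.0198557 = 3.25633 ≈ 3.26 m^2/ha

3.26 m^2/ha


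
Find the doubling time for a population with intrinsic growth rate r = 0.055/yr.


td = ln(2) / 0.055 = 0.693147 / 0.055 = 12.6027 ≈ 12.6 years

12.6 years


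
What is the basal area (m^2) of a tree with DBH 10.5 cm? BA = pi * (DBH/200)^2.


D/200 = 10.5/200 = 0.0525 m
(D/200)^2 = 0.0525^2 = 0.00275625
BA = 3.141593 * 0.00275625 = 0.00865902 ≈ 0.0087 m^2

0.0087 m^2


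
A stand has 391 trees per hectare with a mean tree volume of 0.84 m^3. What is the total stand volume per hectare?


V_stand = 391 * 0.84 = 328.44 ≈ 328.4 m^3/ha

328.4 m^3/ha


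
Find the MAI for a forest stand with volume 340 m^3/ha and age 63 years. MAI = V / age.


MAI = 340 / 63 = 5.3968 ≈ 5.40 m^3/ha/yr

5.40 m^3/ha/yr


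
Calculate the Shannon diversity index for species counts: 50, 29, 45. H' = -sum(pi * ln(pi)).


Total N = 50 + 29 + 45 = 124
Per-species terms:
  p = 50/124 = 0.403226; ln(p) = -0.908258; p*ln(p) = 0.403226 * (-0.908258) = -0.366233
  p = 29/124 = 0.233871; ln(p) = -1.452986; p*ln(p) = 0.233871 * (-1.452986) = -0.339811
  p = 45/124 = 0.362903; ln(p) = -1.013620; p*ln(p) = 0.362903 * (-1.013620) = -0.367846
sum(p*ln(p)) = (-0.366233) + (-0.339811) + (-0.367846) = -1.073890
H' = -(-1.073890) = 1.073890 ≈ 1.0739

1.0739


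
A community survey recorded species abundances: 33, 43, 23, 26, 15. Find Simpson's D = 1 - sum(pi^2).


Total N = 33 + 43 + 23 + 26 + 15 = 140
Per-species terms:
  p = 33/140 = 0.235714; p^2 = 0.235714^2 = 0.055561
  p = 43/140 = 0.307143; p^2 = 0.307143^2 = 0.094337
  p = 23/140 = 0.164286; p^2 = 0.164286^2 = 0.026990
  p = 26/140 = 0.185714; p^2 = 0.185714^2 = 0.034490
  p = 15/140 = 0.107143; p^2 = 0.107143^2 = 0.011480
sum(p^2) = 0.055561 + 0.094337 + 0.026990 + 0.034490 + 0.011480 = 0.222858
D = 1 - 0.222858 = 0.777142 ≈ 0.7771

0.7771


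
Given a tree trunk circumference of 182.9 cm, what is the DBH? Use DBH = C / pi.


DBH = C / pi = 182.9 / 3.141593 = 58.2189 ≈ 58.22 cm

58.22 cm


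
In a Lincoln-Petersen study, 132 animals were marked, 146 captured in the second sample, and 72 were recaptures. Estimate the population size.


N = M * C / R = 132 * 146 / 72 = 19272 / 72 = 267.67 ≈ 268

268 individuals


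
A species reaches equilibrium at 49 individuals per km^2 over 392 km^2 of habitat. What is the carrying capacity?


K = 49 * 392 = 19208 individuals

19208 individuals


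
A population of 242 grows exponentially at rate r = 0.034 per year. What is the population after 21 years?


r*t = 0.034 * 21 = 0.714
exp(0.714) = 2.04214
N = 242 * 2.04214 = 494.198 ≈ 494

494


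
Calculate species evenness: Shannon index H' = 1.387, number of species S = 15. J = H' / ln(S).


ln(15) = 2.70805
J = H' / ln(S) = 1.387 / 2.70805 = 0.512177 ≈ 0.5122

0.5122


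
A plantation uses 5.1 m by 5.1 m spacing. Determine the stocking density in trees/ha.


N = 10000 / 5.1^2 = 10000 / 26.01 = 384.468 ≈ 384 trees/ha

384 trees/ha


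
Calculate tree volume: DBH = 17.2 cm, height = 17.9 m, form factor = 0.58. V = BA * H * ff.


(D/200)^2 = (17.2/200)^2 = 0.086^2 = 0.007396
BA = 3.141593 * 0.007396 = 0.0232352 m^2
V = 0.0232352 * 17.9 * 0.58 = 0.241228 ≈ 0.241 m^3

0.241 m^3


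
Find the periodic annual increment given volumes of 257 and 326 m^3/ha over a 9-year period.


PAI = (V2 - V1) / period = (326 - 257) / 9 = 69 / 9 = 7.6667 ≈ 7.67 m^3/ha/yr

7.67 m^3/ha/yr


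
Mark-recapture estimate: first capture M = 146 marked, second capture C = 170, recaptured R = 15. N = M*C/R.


N = M * C / R = 146 * 170 / 15 = 24820 / 15 = 1654.67 ≈ 1655

1655 individuals


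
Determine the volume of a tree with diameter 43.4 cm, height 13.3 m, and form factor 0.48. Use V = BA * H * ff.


(D/200)^2 = (43.4/200)^2 = 0.217^2 = 0.047089
BA = 3.141593 * 0.047089 = 0.147934 m^2
V = 0.147934 * 13.3 * 0.48 = 0.944411 ≈ 0.944 m^3

0.944 m^3


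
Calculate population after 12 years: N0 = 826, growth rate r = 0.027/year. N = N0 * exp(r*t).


r*t = 0.027 * 12 = 0.324
exp(0.324) = 1.38265
N = 826 * 1.38265 = 1142.07 ≈ 1142

1142


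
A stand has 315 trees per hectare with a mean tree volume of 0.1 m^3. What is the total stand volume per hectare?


V_stand = 315 * 0.1 = 31.5 m^3/ha

31.5 m^3/ha


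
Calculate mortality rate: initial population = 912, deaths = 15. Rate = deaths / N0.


Mortality rate = 15 / 912 = 0.016447 ≈ 0.0164

0.0164


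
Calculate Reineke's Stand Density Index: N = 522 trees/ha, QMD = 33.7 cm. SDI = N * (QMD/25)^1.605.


QMD/25 = 33.7/25 = 1.348
(1.348)^1.605 = exp(1.605 * ln(1.348)) = exp(1.605 * 0.298622) = exp(0.479288) = 1.61492
SDI = 522 * 1.61492 = 842.988 ≈ 843

843


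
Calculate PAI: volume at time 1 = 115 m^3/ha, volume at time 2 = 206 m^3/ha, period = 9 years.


PAI = (V2 - V1) / period = (206 - 115) / 9 = 91 / 9 = 10.1111 ≈ 10.11 m^3/ha/yr

10.11 m^3/ha/yr


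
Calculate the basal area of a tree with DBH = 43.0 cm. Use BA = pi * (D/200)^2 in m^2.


D/200 = 43.0/200 = 0.215 m
(D/200)^2 = 0.215^2 = 0.046225
BA = 3.141593 * 0.046225 = 0.145220 ≈ 0.1452 m^2

0.1452 m^2


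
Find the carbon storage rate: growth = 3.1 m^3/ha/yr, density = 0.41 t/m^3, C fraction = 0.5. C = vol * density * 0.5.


C = 3.1 * 0.41 * 0.5 = 0.6355 ≈ 0.64 t C/ha/yr

0.64 t C/ha/yr


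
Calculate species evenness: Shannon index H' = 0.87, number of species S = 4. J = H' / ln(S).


ln(4) = 1.38629
J = H' / ln(S) = 0.87 / 1.38629 = 0.627574 ≈ 0.6276

0.6276


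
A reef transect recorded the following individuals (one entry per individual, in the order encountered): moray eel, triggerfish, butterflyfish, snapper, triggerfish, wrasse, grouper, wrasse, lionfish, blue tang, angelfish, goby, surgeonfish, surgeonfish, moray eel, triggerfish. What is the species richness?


Total individuals logged = 16
Distinct species (count of individuals): moray eel (2), triggerfish (3), butterflyfish (1), snapper (1), wrasse (2), grouper (1), lionfish (1), blue tang (1), angelfish (1), goby (1), surgeonfish (2)
Species richness = number of distinct species = 11

11


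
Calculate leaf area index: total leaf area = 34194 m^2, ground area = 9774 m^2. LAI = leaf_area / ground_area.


LAI = 34194 / 9774 = 3.4985 ≈ 3.50

3.50


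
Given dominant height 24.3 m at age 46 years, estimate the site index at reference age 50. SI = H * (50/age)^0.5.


50/46 = 1.08696
(1.08696)^0.5 = 1.04257
SI = 24.3 * 1.04257 = 25.3345 ≈ 25.3 m

25.3 m


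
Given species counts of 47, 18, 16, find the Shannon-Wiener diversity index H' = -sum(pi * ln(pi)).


Total N = 47 + 18 + 16 = 81
Per-species terms:
  p = 47/81 = 0.580247; ln(p) = -0.544301; p*ln(p) = 0.580247 * (-0.544301) = -0.315829
  p = 18/81 = 0.222222; ln(p) = -1.504078; p*ln(p) = 0.222222 * (-1.504078) = -0.334239
  p = 16/81 = 0.197531; ln(p) = -1.621860; p*ln(p) = 0.197531 * (-1.621860) = -0.320368
sum(p*ln(p)) = (-0.315829) + (-0.334239) + (-0.320368) = -0.970436
H' = -(-0.970436) = 0.970436 ≈ 0.9704

0.9704


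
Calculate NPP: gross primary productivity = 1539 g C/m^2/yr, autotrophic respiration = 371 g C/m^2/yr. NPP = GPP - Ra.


NPP = GPP - Ra = 1539 - 371 = 1168 g C/m^2/yr

1168 g C/m^2/yr


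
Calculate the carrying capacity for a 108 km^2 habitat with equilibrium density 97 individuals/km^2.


K = 97 * 108 = 10476 individuals

10476 individuals


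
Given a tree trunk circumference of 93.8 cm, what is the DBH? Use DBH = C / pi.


DBH = C / pi = 93.8 / 3.141593 = 29.8575 ≈ 29.86 cm

29.86 cm


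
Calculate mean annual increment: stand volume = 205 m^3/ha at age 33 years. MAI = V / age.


MAI = 205 / 33 = 6.2121 ≈ 6.21 m^3/ha/yr

6.21 m^3/ha/yr


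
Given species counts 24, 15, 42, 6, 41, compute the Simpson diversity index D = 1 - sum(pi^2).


Total N = 24 + 15 + 42 + 6 + 41 = 128
Per-species terms:
  p = 24/128 = 0.187500; p^2 = 0.187500^2 = 0.035156
  p = 15/128 = 0.117188; p^2 = 0.117188^2 = 0.013733
  p = 42/128 = 0.328125; p^2 = 0.328125^2 = 0.107666
  p = 6/128 = 0.046875; p^2 = 0.046875^2 = 0.002197
  p = 41/128 = 0.320313; p^2 = 0.320313^2 = 0.102600
sum(p^2) = 0.035156 + 0.013733 + 0.107666 + 0.002197 + 0.102600 = 0.261352
D = 1 - 0.261352 = 0.738648 ≈ 0.7386

0.7386


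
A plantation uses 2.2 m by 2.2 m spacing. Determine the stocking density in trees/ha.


N = 10000 / 2.2^2 = 10000 / 4.84 = 2066.12 ≈ 2066 trees/ha

2066 trees/ha


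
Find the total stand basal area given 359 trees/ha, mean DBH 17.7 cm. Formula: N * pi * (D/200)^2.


(D/200)^2 = (17.7/200)^2 = 0.0885^2 = 0.00783225
Individual BA = 3.141593 * 0.00783225 = 0.0246057 m^2
Stand BA = 359 * 0.0246057 = 8.83345 ≈ 8.83 m^2/ha

8.83 m^2/ha


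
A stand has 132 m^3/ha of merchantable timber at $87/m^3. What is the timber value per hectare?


Value = 132 * 87 = $11484/ha

$11484/ha


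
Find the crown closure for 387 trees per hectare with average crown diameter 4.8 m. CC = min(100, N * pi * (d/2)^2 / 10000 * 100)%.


(d/2)^2 = (4.8/2)^2 = 2.4^2 = 5.76
Crown area = 3.141593 * 5.76 = 18.0956 m^2
N * area / 10000 * 100 = 387 * 18.0956 / 10000 * 100 = 70.0300
CC = min(100, 70.0300) = 70.0300 ≈ 70.0%

70.0%


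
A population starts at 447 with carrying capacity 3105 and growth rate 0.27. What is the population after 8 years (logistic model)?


(K - N0)/N0 = (3105 - 447)/447 = 2658/447 = 5.94631
r*t = 0.27 * 8 = 2.16; exp(-2.16) = 0.115325
5.94631 * 0.115325 = 0.685758
1 + 0.685758 = 1.68576
N = 3105 / 1.68576 = 1841.90 ≈ 1842

1842


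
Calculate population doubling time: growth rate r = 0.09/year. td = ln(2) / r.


td = ln(2) / 0.09 = 0.693147 / 0.09 = 7.70163 ≈ 7.7 years

7.7 years


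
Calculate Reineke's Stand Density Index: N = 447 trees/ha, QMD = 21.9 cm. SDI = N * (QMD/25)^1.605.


QMD/25 = 21.9/25 = 0.876
(0.876)^1.605 = exp(1.605 * ln(0.876)) = exp(1.605 * (-0.132389)) = exp(-0.212484) = 0.808573
SDI = 447 * 0.808573 = 361.432 ≈ 361

361


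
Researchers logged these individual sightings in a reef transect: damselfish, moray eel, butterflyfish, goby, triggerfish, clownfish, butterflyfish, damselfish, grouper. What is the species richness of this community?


Total individuals logged = 9
Distinct species (count of individuals): damselfish (2), moray eel (1), butterflyfish (2), goby (1), triggerfish (1), clownfish (1), grouper (1)
Species richness = number of distinct species = 7

7


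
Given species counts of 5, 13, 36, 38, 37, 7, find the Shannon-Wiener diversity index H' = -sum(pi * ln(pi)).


Total N = 5 + 13 + 36 + 38 + 37 + 7 = 136
Per-species terms:
  p = 5/136 = 0.036765; ln(p) = -3.303209; p*ln(p) = 0.036765 * (-3.303209) = -0.121442
  p = 13/136 = 0.095588; ln(p) = -2.347708; p*ln(p) = 0.095588 * (-2.347708) = -0.224413
  p = 36/136 = 0.264706; ln(p) = -1.329136; p*ln(p) = 0.264706 * (-1.329136) = -0.351830
  p = 38/136 = 0.279412; ln(p) = -1.275068; p*ln(p) = 0.279412 * (-1.275068) = -0.356269
  p = 37/136 = 0.272059; ln(p) = -1.301736; p*ln(p) = 0.272059 * (-1.301736) = -0.354149
  p = 7/136 = 0.051471; ln(p) = -2.966737; p*ln(p) = 0.051471 * (-2.966737) = -0.152701
sum(p*ln(p)) = (-0.121442) + (-0.224413) + (-0.351830) + (-0.356269) + (-0.354149) + (-0.152701) = -1.560804
H' = -(-1.560804) = 1.560804 ≈ 1.5608

1.5608


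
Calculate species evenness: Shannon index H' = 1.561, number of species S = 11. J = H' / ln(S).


ln(11) = 2.39790
J = H' / ln(S) = 1.561 / 2.39790 = 0.650986 ≈ 0.6510

0.6510


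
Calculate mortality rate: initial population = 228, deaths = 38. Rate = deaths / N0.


Mortality rate = 38 / 228 = 0.166667 ≈ 0.1667

0.1667


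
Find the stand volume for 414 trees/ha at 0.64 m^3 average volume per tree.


V_stand = 414 * 0.64 = 264.96 ≈ 265.0 m^3/ha

265.0 m^3/ha


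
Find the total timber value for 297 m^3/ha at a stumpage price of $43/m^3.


Value = 297 * 43 = $12771/ha

$12771/ha


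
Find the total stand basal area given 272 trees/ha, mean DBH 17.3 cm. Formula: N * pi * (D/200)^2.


(D/200)^2 = (17.3/200)^2 = 0.0865^2 = 0.00748225
Individual BA = 3.141593 * 0.00748225 = 0.0235062 m^2
Stand BA = 272 * 0.0235062 = 6.39369 ≈ 6.39 m^2/ha

6.39 m^2/ha


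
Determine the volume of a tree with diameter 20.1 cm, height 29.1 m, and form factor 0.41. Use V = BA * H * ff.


(D/200)^2 = (20.1/200)^2 = 0.1005^2 = 0.01010025
BA = 3.141593 * 0.01010025 = 0.0317309 m^2
V = 0.0317309 * 29.1 * 0.41 = 0.378581 ≈ 0.379 m^3

0.379 m^3


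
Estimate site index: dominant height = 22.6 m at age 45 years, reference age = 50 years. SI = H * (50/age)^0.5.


50/45 = 1.11111
(1.11111)^0.5 = 1.05409
SI = 22.6 * 1.05409 = 23.8224 ≈ 23.8 m

23.8 m


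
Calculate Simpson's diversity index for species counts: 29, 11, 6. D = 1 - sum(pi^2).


Total N = 29 + 11 + 6 = 46
Per-species terms:
  p = 29/46 = 0.630435; p^2 = 0.630435^2 = 0.397448
  p = 11/46 = 0.239130; p^2 = 0.239130^2 = 0.057183
  p = 6/46 = 0.130435; p^2 = 0.130435^2 = 0.017013
sum(p^2) = 0.397448 + 0.057183 + 0.017013 = 0.471644
D = 1 - 0.471644 = 0.528356 ≈ 0.5284

0.5284


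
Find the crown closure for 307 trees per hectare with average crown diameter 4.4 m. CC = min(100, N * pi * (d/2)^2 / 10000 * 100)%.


(d/2)^2 = (4.4/2)^2 = 2.2^2 = 4.84
Crown area = 3.141593 * 4.84 = 15.2053 m^2
N * area / 10000 * 100 = 307 * 15.2053 / 10000 * 100 = 46.6803
CC = min(100, 46.6803) = 46.6803 ≈ 46.7%

46.7%
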